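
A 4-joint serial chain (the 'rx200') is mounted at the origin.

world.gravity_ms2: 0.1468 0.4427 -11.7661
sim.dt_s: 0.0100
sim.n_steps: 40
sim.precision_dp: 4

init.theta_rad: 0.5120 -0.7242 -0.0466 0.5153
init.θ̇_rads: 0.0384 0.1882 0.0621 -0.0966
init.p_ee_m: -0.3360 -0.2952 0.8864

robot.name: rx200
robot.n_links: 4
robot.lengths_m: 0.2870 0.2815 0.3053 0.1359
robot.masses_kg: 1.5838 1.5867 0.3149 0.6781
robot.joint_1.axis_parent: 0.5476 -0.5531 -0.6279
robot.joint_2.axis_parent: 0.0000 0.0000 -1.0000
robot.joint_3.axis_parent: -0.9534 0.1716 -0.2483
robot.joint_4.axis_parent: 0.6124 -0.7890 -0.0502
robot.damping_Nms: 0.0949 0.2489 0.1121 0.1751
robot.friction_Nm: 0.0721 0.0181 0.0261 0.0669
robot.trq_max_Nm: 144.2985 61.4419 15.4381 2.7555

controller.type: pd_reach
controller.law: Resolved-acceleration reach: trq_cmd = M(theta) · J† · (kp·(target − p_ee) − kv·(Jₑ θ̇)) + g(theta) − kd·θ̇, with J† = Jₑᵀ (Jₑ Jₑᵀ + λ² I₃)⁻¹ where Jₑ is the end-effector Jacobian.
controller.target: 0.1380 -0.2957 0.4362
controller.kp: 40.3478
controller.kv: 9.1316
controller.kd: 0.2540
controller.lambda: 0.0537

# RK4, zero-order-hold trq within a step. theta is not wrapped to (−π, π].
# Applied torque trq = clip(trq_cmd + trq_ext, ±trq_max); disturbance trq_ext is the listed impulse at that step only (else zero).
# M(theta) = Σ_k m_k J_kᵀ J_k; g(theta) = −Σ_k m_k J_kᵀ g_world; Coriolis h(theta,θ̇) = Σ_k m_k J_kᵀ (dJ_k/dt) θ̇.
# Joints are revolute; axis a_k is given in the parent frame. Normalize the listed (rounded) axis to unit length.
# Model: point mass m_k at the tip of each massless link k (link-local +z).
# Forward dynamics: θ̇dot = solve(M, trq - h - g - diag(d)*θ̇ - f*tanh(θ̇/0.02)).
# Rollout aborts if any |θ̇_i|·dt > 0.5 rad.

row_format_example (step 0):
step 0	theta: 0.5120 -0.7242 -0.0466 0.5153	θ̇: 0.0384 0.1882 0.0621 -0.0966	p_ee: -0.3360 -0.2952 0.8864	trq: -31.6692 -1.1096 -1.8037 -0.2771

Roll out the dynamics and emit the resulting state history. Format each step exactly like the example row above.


step 1	theta: 0.5107 -0.7244 -0.0456 0.5243	θ̇: -0.3053 0.4858 0.0123 1.5292	p_ee: -0.3356 -0.2951 0.8860	trq: -29.8746 -1.1040 -1.5049 -0.6978
step 2	theta: 0.5064 -0.7202 -0.0461 0.5429	θ̇: -0.5698 0.5307 -0.1523 2.1134	p_ee: -0.3335 -0.2954 0.8854	trq: -27.7833 -1.0380 -1.2296 -0.8021
step 3	theta: 0.4995 -0.7144 -0.0487 0.5651	θ̇: -0.7977 0.6671 -0.3707 2.2917	p_ee: -0.3296 -0.2960 0.8849	trq: -25.6921 -1.0060 -0.9880 -0.7880
step 4	theta: 0.4906 -0.7085 -0.0532 0.5887	θ̇: -0.9948 0.6773 -0.5711 2.3834	p_ee: -0.3241 -0.2967 0.8847	trq: -23.6110 -0.9476 -0.7792 -0.7492
step 5	theta: 0.4798 -0.7021 -0.0598 0.6129	θ̇: -1.1685 0.7051 -0.7682 2.4090	p_ee: -0.3171 -0.2977 0.8847	trq: -21.6127 -0.8983 -0.5957 -0.6959
step 6	theta: 0.4674 -0.6956 -0.0683 0.6372	θ̇: -1.3206 0.7158 -0.9529 2.4139	p_ee: -0.3088 -0.2987 0.8848	trq: -19.6991 -0.8460 -0.4327 -0.6421
step 7	theta: 0.4535 -0.6887 -0.0787 0.6614	θ̇: -1.4531 0.7324 -1.1297 2.3989	p_ee: -0.2992 -0.2998 0.8851	trq: -17.8836 -0.7948 -0.2850 -0.5889
step 8	theta: 0.4384 -0.6817 -0.0907 0.6854	θ̇: -1.5676 0.7468 -1.2973 2.3730	p_ee: -0.2886 -0.3010 0.8855	trq: -16.1661 -0.7407 -0.1490 -0.5392
step 9	theta: 0.4223 -0.6744 -0.1044 0.7090	θ̇: -1.6655 0.7629 -1.4572 2.3367	p_ee: -0.2770 -0.3021 0.8857	trq: -14.5485 -0.6835 -0.0213 -0.4934
step 10	theta: 0.4052 -0.6669 -0.1197 0.7323	θ̇: -1.7482 0.7788 -1.6095 2.2924	p_ee: -0.2645 -0.3033 0.8859	trq: -13.0291 -0.6217 0.1006 -0.4521
step 11	theta: 0.3874 -0.6592 -0.1365 0.7550	θ̇: -1.8171 0.7949 -1.7546 2.2413	p_ee: -0.2514 -0.3045 0.8859	trq: -11.6057 -0.5549 0.2186 -0.4155
step 12	theta: 0.3690 -0.6513 -0.1547 0.7772	θ̇: -1.8734 0.8108 -1.8926 2.1844	p_ee: -0.2376 -0.3056 0.8857	trq: -10.2749 -0.4828 0.3345 -0.3836
step 13	theta: 0.3500 -0.6432 -0.1743 0.7988	θ̇: -1.9185 0.8262 -2.0236 2.1227	p_ee: -0.2232 -0.3067 0.8853	trq: -9.0324 -0.4050 0.4493 -0.3563
step 14	theta: 0.3307 -0.6350 -0.1951 0.8197	θ̇: -1.9535 0.8410 -2.1476 2.0570	p_ee: -0.2085 -0.3077 0.8845	trq: -7.8731 -0.3218 0.5642 -0.3335
step 15	theta: 0.3110 -0.6265 -0.2171 0.8400	θ̇: -1.9794 0.8551 -2.2645 1.9881	p_ee: -0.1934 -0.3086 0.8833	trq: -6.7918 -0.2332 0.6797 -0.3150
step 16	theta: 0.2911 -0.6180 -0.2403 0.8595	θ̇: -1.9973 0.8681 -2.3742 1.9166	p_ee: -0.1780 -0.3094 0.8818	trq: -5.7826 -0.1395 0.7963 -0.3005
step 17	theta: 0.2711 -0.6093 -0.2645 0.8783	θ̇: -2.0079 0.8800 -2.4767 1.8432	p_ee: -0.1624 -0.3101 0.8799	trq: -4.8399 -0.0412 0.9144 -0.2896
step 18	theta: 0.2510 -0.6004 -0.2898 0.8964	θ̇: -2.0120 0.8905 -2.5718 1.7684	p_ee: -0.1467 -0.3107 0.8775	trq: -3.9578 0.0615 1.0342 -0.2822
step 19	theta: 0.2309 -0.5915 -0.3159 0.9137	θ̇: -2.0104 0.8994 -2.6595 1.6927	p_ee: -0.1310 -0.3112 0.8747	trq: -3.1309 0.1678 1.1557 -0.2779
step 20	theta: 0.2108 -0.5825 -0.3429 0.9303	θ̇: -2.0035 0.9066 -2.7395 1.6167	p_ee: -0.1152 -0.3116 0.8714	trq: -2.3540 0.2774 1.2789 -0.2764
step 21	theta: 0.1909 -0.5734 -0.3707 0.9460	θ̇: -1.9919 0.9118 -2.8119 1.5408	p_ee: -0.0996 -0.3118 0.8677	trq: -1.6223 0.3895 1.4036 -0.2774
step 22	theta: 0.1710 -0.5643 -0.3991 0.9611	θ̇: -1.9760 0.9148 -2.8764 1.4654	p_ee: -0.0840 -0.3119 0.8635	trq: -0.9316 0.5035 1.5298 -0.2806
step 23	theta: 0.1514 -0.5551 -0.4281 0.9754	θ̇: -1.9561 0.9156 -2.9332 1.3910	p_ee: -0.0687 -0.3118 0.8588	trq: -0.2782 0.6189 1.6570 -0.2858
step 24	theta: 0.1319 -0.5460 -0.4577 0.9889	θ̇: -1.9325 0.9139 -2.9820 1.3179	p_ee: -0.0535 -0.3116 0.8537	trq: 0.3408 0.7347 1.7851 -0.2927
step 25	theta: 0.1128 -0.5369 -0.4877 1.0017	θ̇: -1.9054 0.9096 -3.0229 1.2464	p_ee: -0.0387 -0.3113 0.8482	trq: 0.9280 0.8504 1.9137 -0.3010
step 26	theta: 0.0939 -0.5278 -0.5181 1.0138	θ̇: -1.8749 0.9028 -3.0560 1.1769	p_ee: -0.0241 -0.3109 0.8422	trq: 1.4852 0.9651 2.0425 -0.3107
step 27	theta: 0.0753 -0.5188 -0.5488 1.0252	θ̇: -1.8414 0.8933 -3.0813 1.1097	p_ee: -0.0099 -0.3103 0.8359	trq: 2.0136 1.0782 2.1709 -0.3213
step 28	theta: 0.0571 -0.5100 -0.5797 1.0360	θ̇: -1.8048 0.8814 -3.0991 1.0449	p_ee: 0.0039 -0.3095 0.8292	trq: 2.5142 1.1888 2.2988 -0.3328
step 29	theta: 0.0392 -0.5012 -0.6108 1.0461	θ̇: -1.7654 0.8669 -3.1094 0.9828	p_ee: 0.0173 -0.3087 0.8221	trq: 2.9873 1.2961 2.4256 -0.3449
step 30	theta: 0.0218 -0.4926 -0.6419 1.0557	θ̇: -1.7233 0.8503 -3.1125 0.9235	p_ee: 0.0302 -0.3078 0.8147	trq: 3.4329 1.3996 2.5509 -0.3574
step 31	theta: 0.0048 -0.4842 -0.6730 1.0646	θ̇: -1.6786 0.8315 -3.1087 0.8670	p_ee: 0.0427 -0.3067 0.8071	trq: 3.8511 1.4985 2.6745 -0.3702
step 32	theta: -0.0118 -0.4760 -0.7040 1.0730	θ̇: -1.6316 0.8108 -3.0984 0.8135	p_ee: 0.0547 -0.3055 0.7991	trq: 4.2415 1.5921 2.7958 -0.3831
step 33	theta: -0.0279 -0.4680 -0.7349 1.0809	θ̇: -1.5823 0.7885 -3.0819 0.7629	p_ee: 0.0662 -0.3043 0.7909	trq: 4.6038 1.6800 2.9146 -0.3959
step 34	theta: -0.0434 -0.4603 -0.7656 1.0883	θ̇: -1.5309 0.7649 -3.0596 0.7151	p_ee: 0.0772 -0.3030 0.7825	trq: 4.9377 1.7616 3.0305 -0.4085
step 35	theta: -0.0585 -0.4527 -0.7960 1.0952	θ̇: -1.4777 0.7401 -3.0320 0.6702	p_ee: 0.0877 -0.3016 0.7740	trq: 5.2431 1.8366 3.1432 -0.4208
step 36	theta: -0.0730 -0.4455 -0.8262 1.1017	θ̇: -1.4229 0.7146 -2.9994 0.6279	p_ee: 0.0977 -0.3001 0.7653	trq: 5.5198 1.9046 3.2524 -0.4326
step 37	theta: -0.0869 -0.4385 -0.8560 1.1078	θ̇: -1.3666 0.6885 -2.9624 0.5882	p_ee: 0.1071 -0.2987 0.7565	trq: 5.7678 1.9654 3.3579 -0.4438
step 38	theta: -0.1003 -0.4317 -0.8854 1.1135	θ̇: -1.3092 0.6621 -2.9214 0.5510	p_ee: 0.1160 -0.2971 0.7476	trq: 5.9875 2.0188 3.4595 -0.4543
step 39	theta: -0.1131 -0.4252 -0.9144 1.1188	θ̇: -1.2508 0.6356 -2.8768 0.5160	p_ee: 0.1244 -0.2956 0.7386	trq: 6.1792 2.0648 3.5569 -0.4641
step 40	theta: -0.1253 -0.4190 -0.9429 1.1238	θ̇: -1.1916 0.6093 -2.8291 0.4832	p_ee: 0.1322 -0.2941 0.7296


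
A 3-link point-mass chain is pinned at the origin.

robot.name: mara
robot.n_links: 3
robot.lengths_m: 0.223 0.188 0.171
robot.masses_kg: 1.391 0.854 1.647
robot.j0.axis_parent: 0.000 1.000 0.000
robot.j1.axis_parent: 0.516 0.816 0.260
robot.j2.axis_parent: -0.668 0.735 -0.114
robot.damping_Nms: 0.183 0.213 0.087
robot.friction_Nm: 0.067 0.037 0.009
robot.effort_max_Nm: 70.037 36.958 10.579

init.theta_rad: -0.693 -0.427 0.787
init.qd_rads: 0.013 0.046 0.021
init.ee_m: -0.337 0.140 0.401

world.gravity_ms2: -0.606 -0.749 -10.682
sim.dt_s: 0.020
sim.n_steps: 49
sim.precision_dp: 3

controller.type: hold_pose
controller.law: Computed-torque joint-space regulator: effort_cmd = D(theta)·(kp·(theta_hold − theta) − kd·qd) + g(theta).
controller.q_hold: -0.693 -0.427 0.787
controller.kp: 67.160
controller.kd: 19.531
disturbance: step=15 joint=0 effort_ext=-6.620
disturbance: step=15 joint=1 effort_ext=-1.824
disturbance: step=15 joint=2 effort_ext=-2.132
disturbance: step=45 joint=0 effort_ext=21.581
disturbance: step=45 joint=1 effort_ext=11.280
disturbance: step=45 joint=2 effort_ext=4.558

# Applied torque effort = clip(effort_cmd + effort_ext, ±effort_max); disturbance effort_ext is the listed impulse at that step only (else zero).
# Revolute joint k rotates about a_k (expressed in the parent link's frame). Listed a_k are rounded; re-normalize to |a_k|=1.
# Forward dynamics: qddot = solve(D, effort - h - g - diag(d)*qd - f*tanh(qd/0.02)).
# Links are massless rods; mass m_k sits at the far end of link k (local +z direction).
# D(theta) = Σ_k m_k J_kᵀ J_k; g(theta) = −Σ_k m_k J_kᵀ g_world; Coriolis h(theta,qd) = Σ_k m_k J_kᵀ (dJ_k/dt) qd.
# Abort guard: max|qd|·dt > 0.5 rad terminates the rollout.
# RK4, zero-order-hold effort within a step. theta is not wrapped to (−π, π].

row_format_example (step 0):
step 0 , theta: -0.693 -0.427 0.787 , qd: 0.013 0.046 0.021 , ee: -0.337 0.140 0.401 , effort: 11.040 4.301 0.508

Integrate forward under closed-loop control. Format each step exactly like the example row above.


step 1 , theta: -0.693 -0.426 0.787 , qd: 0.010 0.020 0.009 , ee: -0.337 0.140 0.402 , effort: 11.191 4.383 0.533
step 2 , theta: -0.693 -0.426 0.787 , qd: 0.007 0.007 0.005 , ee: -0.337 0.140 0.402 , effort: 11.290 4.432 0.549
step 3 , theta: -0.692 -0.426 0.788 , qd: 0.003 0.002 0.003 , ee: -0.337 0.140 0.402 , effort: 11.352 4.459 0.560
step 4 , theta: -0.692 -0.426 0.788 , qd: 0.001 0.000 0.001 , ee: -0.337 0.140 0.402 , effort: 11.391 4.475 0.567
step 5 , theta: -0.692 -0.426 0.788 , qd: -0.000 -0.001 0.000 , ee: -0.337 0.140 0.402 , effort: 11.415 4.485 0.572
step 6 , theta: -0.692 -0.426 0.788 , qd: -0.001 -0.001 -0.001 , ee: -0.337 0.140 0.402 , effort: 11.430 4.491 0.575
step 7 , theta: -0.692 -0.426 0.788 , qd: -0.001 -0.002 -0.001 , ee: -0.337 0.140 0.402 , effort: 11.439 4.494 0.577
step 8 , theta: -0.693 -0.426 0.788 , qd: -0.002 -0.002 -0.001 , ee: -0.337 0.140 0.402 , effort: 11.445 4.496 0.578
step 9 , theta: -0.693 -0.426 0.787 , qd: -0.002 -0.002 -0.002 , ee: -0.337 0.140 0.402 , effort: 11.449 4.498 0.579
step 10 , theta: -0.693 -0.426 0.787 , qd: -0.002 -0.002 -0.002 , ee: -0.337 0.140 0.402 , effort: 11.451 4.499 0.580
step 11 , theta: -0.693 -0.426 0.787 , qd: -0.002 -0.002 -0.002 , ee: -0.337 0.140 0.402 , effort: 11.453 4.500 0.580
step 12 , theta: -0.693 -0.426 0.787 , qd: -0.001 -0.002 -0.001 , ee: -0.337 0.140 0.402 , effort: 11.454 4.500 0.581
step 13 , theta: -0.693 -0.426 0.787 , qd: -0.001 -0.002 -0.001 , ee: -0.337 0.140 0.402 , effort: 11.455 4.501 0.581
step 14 , theta: -0.693 -0.426 0.787 , qd: -0.001 -0.002 -0.001 , ee: -0.337 0.140 0.402 , effort: 11.456 4.501 0.581
step 15 , theta: -0.693 -0.426 0.787 , qd: -0.001 -0.001 -0.001 , ee: -0.337 0.140 0.402 , effort: 4.837 2.677 -1.550
step 16 , theta: -0.693 -0.426 0.780 , qd: -0.069 -0.004 -0.710 , ee: -0.338 0.140 0.401 , effort: 14.142 5.257 1.449
step 17 , theta: -0.695 -0.426 0.769 , qd: -0.043 -0.006 -0.402 , ee: -0.341 0.139 0.400 , effort: 13.271 5.037 1.175
step 18 , theta: -0.695 -0.427 0.763 , qd: -0.023 -0.007 -0.209 , ee: -0.342 0.139 0.400 , effort: 12.677 4.881 0.992
step 19 , theta: -0.696 -0.427 0.760 , qd: -0.011 -0.005 -0.088 , ee: -0.342 0.139 0.400 , effort: 12.277 4.773 0.870
step 20 , theta: -0.696 -0.427 0.759 , qd: -0.004 -0.003 -0.012 , ee: -0.343 0.139 0.400 , effort: 12.012 4.698 0.788
step 21 , theta: -0.696 -0.427 0.759 , qd: 0.002 -0.002 0.027 , ee: -0.343 0.139 0.400 , effort: 11.839 4.646 0.737
step 22 , theta: -0.696 -0.427 0.760 , qd: 0.005 -0.001 0.047 , ee: -0.343 0.139 0.400 , effort: 11.728 4.611 0.704
step 23 , theta: -0.696 -0.427 0.761 , qd: 0.007 0.001 0.059 , ee: -0.342 0.139 0.400 , effort: 11.655 4.587 0.682
step 24 , theta: -0.695 -0.427 0.762 , qd: 0.008 0.001 0.064 , ee: -0.342 0.139 0.400 , effort: 11.607 4.571 0.666
step 25 , theta: -0.695 -0.427 0.764 , qd: 0.008 0.001 0.066 , ee: -0.342 0.139 0.400 , effort: 11.574 4.560 0.654
step 26 , theta: -0.695 -0.427 0.765 , qd: 0.008 0.001 0.065 , ee: -0.341 0.139 0.400 , effort: 11.552 4.552 0.646
step 27 , theta: -0.695 -0.427 0.766 , qd: 0.008 0.001 0.063 , ee: -0.341 0.139 0.400 , effort: 11.536 4.546 0.640
step 28 , theta: -0.695 -0.427 0.767 , qd: 0.008 0.001 0.060 , ee: -0.341 0.139 0.400 , effort: 11.525 4.541 0.635
step 29 , theta: -0.695 -0.427 0.769 , qd: 0.007 0.001 0.057 , ee: -0.341 0.139 0.400 , effort: 11.517 4.537 0.631
step 30 , theta: -0.694 -0.427 0.770 , qd: 0.007 0.001 0.053 , ee: -0.340 0.139 0.400 , effort: 11.512 4.534 0.628
step 31 , theta: -0.694 -0.427 0.771 , qd: 0.006 0.001 0.049 , ee: -0.340 0.139 0.401 , effort: 11.507 4.532 0.625
step 32 , theta: -0.694 -0.427 0.772 , qd: 0.006 0.001 0.046 , ee: -0.340 0.139 0.401 , effort: 11.503 4.530 0.623
step 33 , theta: -0.694 -0.427 0.773 , qd: 0.006 0.001 0.042 , ee: -0.340 0.139 0.401 , effort: 11.500 4.528 0.621
step 34 , theta: -0.694 -0.427 0.773 , qd: 0.005 0.000 0.039 , ee: -0.340 0.139 0.401 , effort: 11.498 4.527 0.619
step 35 , theta: -0.694 -0.427 0.774 , qd: 0.005 0.000 0.036 , ee: -0.339 0.139 0.401 , effort: 11.495 4.525 0.617
step 36 , theta: -0.694 -0.427 0.775 , qd: 0.005 0.000 0.034 , ee: -0.339 0.139 0.401 , effort: 11.493 4.524 0.616
step 37 , theta: -0.694 -0.427 0.775 , qd: 0.004 0.000 0.031 , ee: -0.339 0.139 0.401 , effort: 11.491 4.523 0.614
step 38 , theta: -0.694 -0.427 0.776 , qd: 0.004 -0.000 0.029 , ee: -0.339 0.139 0.401 , effort: 11.490 4.522 0.613
step 39 , theta: -0.694 -0.427 0.777 , qd: 0.004 -0.000 0.027 , ee: -0.339 0.140 0.401 , effort: 11.488 4.521 0.612
step 40 , theta: -0.693 -0.427 0.777 , qd: 0.004 -0.000 0.025 , ee: -0.339 0.140 0.401 , effort: 11.487 4.520 0.610
step 41 , theta: -0.693 -0.427 0.778 , qd: 0.003 -0.000 0.023 , ee: -0.339 0.140 0.401 , effort: 11.485 4.519 0.609
step 42 , theta: -0.693 -0.427 0.778 , qd: 0.003 -0.000 0.022 , ee: -0.339 0.140 0.401 , effort: 11.484 4.518 0.608
step 43 , theta: -0.693 -0.427 0.778 , qd: 0.003 -0.000 0.020 , ee: -0.339 0.140 0.401 , effort: 11.482 4.518 0.607
step 44 , theta: -0.693 -0.427 0.779 , qd: 0.003 -0.000 0.019 , ee: -0.338 0.140 0.401 , effort: 11.481 4.517 0.606
step 45 , theta: -0.693 -0.427 0.779 , qd: 0.002 -0.000 0.018 , ee: -0.338 0.140 0.401 , effort: 33.061 15.796 5.163
step 46 , theta: -0.693 -0.414 0.790 , qd: 0.028 1.246 1.082 , ee: -0.335 0.138 0.404 , effort: 2.698 -0.039 -1.262
step 47 , theta: -0.692 -0.395 0.806 , qd: 0.057 0.686 0.548 , ee: -0.330 0.136 0.408 , effort: 5.545 1.474 -0.691
step 48 , theta: -0.691 -0.385 0.814 , qd: 0.051 0.341 0.266 , ee: -0.327 0.134 0.410 , effort: 7.486 2.476 -0.320
step 49 , theta: -0.690 -0.380 0.818 , qd: 0.036 0.133 0.110 , ee: -0.325 0.134 0.412


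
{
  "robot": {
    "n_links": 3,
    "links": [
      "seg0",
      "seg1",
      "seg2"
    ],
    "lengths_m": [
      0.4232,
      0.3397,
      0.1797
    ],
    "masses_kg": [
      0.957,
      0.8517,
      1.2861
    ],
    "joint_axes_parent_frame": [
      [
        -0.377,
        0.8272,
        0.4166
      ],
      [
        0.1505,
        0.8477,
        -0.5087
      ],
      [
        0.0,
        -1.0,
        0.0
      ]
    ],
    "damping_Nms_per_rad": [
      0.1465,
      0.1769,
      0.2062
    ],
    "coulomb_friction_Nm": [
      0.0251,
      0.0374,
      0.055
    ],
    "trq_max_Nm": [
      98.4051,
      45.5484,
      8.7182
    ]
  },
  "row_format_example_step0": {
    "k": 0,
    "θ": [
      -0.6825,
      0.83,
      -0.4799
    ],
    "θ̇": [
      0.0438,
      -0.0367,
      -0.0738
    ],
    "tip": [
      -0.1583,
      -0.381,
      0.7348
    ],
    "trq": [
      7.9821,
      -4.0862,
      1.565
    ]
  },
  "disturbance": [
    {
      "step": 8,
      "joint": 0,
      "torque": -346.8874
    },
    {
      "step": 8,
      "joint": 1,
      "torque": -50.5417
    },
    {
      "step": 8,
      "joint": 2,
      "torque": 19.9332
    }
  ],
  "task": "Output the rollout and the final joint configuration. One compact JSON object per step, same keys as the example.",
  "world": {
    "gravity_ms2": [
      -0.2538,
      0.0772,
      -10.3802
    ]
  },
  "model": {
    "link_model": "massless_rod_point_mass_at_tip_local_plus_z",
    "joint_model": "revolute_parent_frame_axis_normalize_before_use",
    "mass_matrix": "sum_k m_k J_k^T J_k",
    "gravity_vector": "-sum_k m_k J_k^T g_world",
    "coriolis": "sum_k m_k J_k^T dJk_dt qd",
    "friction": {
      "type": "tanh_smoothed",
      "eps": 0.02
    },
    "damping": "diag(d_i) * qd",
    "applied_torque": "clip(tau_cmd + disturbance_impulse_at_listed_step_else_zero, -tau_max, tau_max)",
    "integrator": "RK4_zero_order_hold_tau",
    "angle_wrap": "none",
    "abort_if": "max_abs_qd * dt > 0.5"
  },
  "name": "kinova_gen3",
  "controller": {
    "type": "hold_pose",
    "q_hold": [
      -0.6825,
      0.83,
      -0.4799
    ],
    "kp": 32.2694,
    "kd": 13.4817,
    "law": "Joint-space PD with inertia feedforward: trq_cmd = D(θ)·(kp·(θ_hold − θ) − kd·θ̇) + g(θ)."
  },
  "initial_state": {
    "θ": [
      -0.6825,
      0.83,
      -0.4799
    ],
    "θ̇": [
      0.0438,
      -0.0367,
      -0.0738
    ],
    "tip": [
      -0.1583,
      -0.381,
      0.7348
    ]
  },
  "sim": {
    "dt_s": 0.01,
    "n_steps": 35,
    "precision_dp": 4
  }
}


{"k":1,"\u03b8":[-0.6821,0.8297,-0.4803],"\u03b8\u0307":[0.0383,-0.017,-0.0155],"tip":[-0.158,-0.3808,0.7349],"trq":[8.0743,-4.0846,1.5528]}
{"k":2,"\u03b8":[-0.6817,0.8296,-0.4804],"\u03b8\u0307":[0.0329,-0.0108,-0.0025],"tip":[-0.1577,-0.3807,0.735],"trq":[8.1567,-4.0815,1.5482]}
{"k":3,"\u03b8":[-0.6814,0.8295,-0.4804],"\u03b8\u0307":[0.028,-0.008,-0.0001],"tip":[-0.1575,-0.3806,0.7351],"trq":[8.2302,-4.0781,1.5456]}
{"k":4,"\u03b8":[-0.6812,0.8295,-0.4803],"\u03b8\u0307":[0.0236,-0.0061,0.0005],"tip":[-0.1573,-0.3806,0.7352],"trq":[8.2958,-4.0746,1.5435]}
{"k":5,"\u03b8":[-0.681,0.8294,-0.4803],"\u03b8\u0307":[0.0198,-0.0046,0.0006],"tip":[-0.1572,-0.3805,0.7353],"trq":[8.3542,-4.071,1.5416]}
{"k":6,"\u03b8":[-0.6808,0.8294,-0.4803],"\u03b8\u0307":[0.0165,-0.0035,0.0005],"tip":[-0.1571,-0.3805,0.7353],"trq":[8.4061,-4.0675,1.5398]}
{"k":7,"\u03b8":[-0.6806,0.8293,-0.4803],"\u03b8\u0307":[0.0135,-0.0025,0.0004],"tip":[-0.157,-0.3804,0.7354],"trq":[8.4523,-4.0642,1.5381]}
{"k":8,"\u03b8":[-0.6805,0.8293,-0.4803],"\u03b8\u0307":[0.011,-0.0018,0.0003],"tip":[-0.1569,-0.3804,0.7354],"trq":[-98.4051,-45.5484,8.7182]}
{"k":9,"\u03b8":[-0.6837,0.8193,-0.5007],"\u03b8\u0307":[-0.6548,-1.9528,-3.9171],"tip":[-0.1596,-0.3792,0.7345],"trq":[23.1674,1.6425,0.5085]}
{"k":10,"\u03b8":[-0.6898,0.8021,-0.5338],"\u03b8\u0307":[-0.5528,-1.5039,-2.7489],"tip":[-0.1649,-0.3772,0.733],"trq":[21.6631,1.1007,0.5512]}
{"k":11,"\u03b8":[-0.6949,0.7888,-0.5569],"\u03b8\u0307":[-0.4671,-1.1667,-1.9217],"tip":[-0.1696,-0.3756,0.732],"trq":[20.3197,0.6108,0.6029]}
{"k":12,"\u03b8":[-0.6992,0.7785,-0.5731],"\u03b8\u0307":[-0.3942,-0.9075,-1.3264],"tip":[-0.1739,-0.3744,0.7312],"trq":[19.1191,0.1682,0.6603]}
{"k":13,"\u03b8":[-0.7028,0.7704,-0.5841],"\u03b8\u0307":[-0.3315,-0.7046,-0.8933],"tip":[-0.1776,-0.3735,0.7307],"trq":[18.046,-0.2311,0.7209]}
{"k":14,"\u03b8":[-0.7058,0.7642,-0.5914],"\u03b8\u0307":[-0.2774,-0.5436,-0.5762],"tip":[-0.1808,-0.3727,0.7304],"trq":[17.0863,-0.5911,0.7825]}
{"k":15,"\u03b8":[-0.7084,0.7594,-0.5959],"\u03b8\u0307":[-0.2304,-0.4145,-0.3431],"tip":[-0.1835,-0.3722,0.7302],"trq":[16.228,-0.9155,0.8435]}
{"k":16,"\u03b8":[-0.7105,0.7558,-0.5985],"\u03b8\u0307":[-0.1894,-0.3101,-0.1714],"tip":[-0.1859,-0.3718,0.7301],"trq":[15.4601,-1.2074,0.9025]}
{"k":17,"\u03b8":[-0.7122,0.7531,-0.5996],"\u03b8\u0307":[-0.1538,-0.225,-0.0453],"tip":[-0.1878,-0.3716,0.7301],"trq":[14.7731,-1.4701,0.9589]}
{"k":18,"\u03b8":[-0.7136,0.7512,-0.5996],"\u03b8\u0307":[-0.1231,-0.1625,0.0204],"tip":[-0.1895,-0.3714,0.7301],"trq":[14.1582,-1.7063,1.018]}
{"k":19,"\u03b8":[-0.7147,0.7498,-0.5993],"\u03b8\u0307":[-0.0968,-0.1194,0.0346],"tip":[-0.1907,-0.3713,0.7301],"trq":[13.6077,-1.9188,1.0801]}
{"k":20,"\u03b8":[-0.7155,0.7488,-0.5989],"\u03b8\u0307":[-0.0737,-0.0833,0.0412],"tip":[-0.1918,-0.3712,0.7301],"trq":[13.1147,-2.1099,1.1369]}
{"k":21,"\u03b8":[-0.7162,0.7481,-0.5985],"\u03b8\u0307":[-0.0536,-0.0525,0.0443],"tip":[-0.1925,-0.3712,0.7301],"trq":[12.6731,-2.2818,1.1884]}
{"k":22,"\u03b8":[-0.7166,0.7477,-0.5981],"\u03b8\u0307":[-0.036,-0.0263,0.045],"tip":[-0.193,-0.3712,0.7301],"trq":[12.2777,-2.4361,1.2349]}
{"k":23,"\u03b8":[-0.7169,0.7476,-0.5976],"\u03b8\u0307":[-0.0206,-0.0047,0.0427],"tip":[-0.1933,-0.3712,0.7301],"trq":[11.9237,-2.5731,1.2768]}
{"k":24,"\u03b8":[-0.717,0.7476,-0.5972],"\u03b8\u0307":[-0.0071,0.0117,0.0359],"tip":[-0.1935,-0.3712,0.7301],"trq":[11.6076,-2.6924,1.3143]}
{"k":25,"\u03b8":[-0.717,0.7478,-0.5969],"\u03b8\u0307":[0.0045,0.0247,0.0284],"tip":[-0.1935,-0.3713,0.7301],"trq":[11.3261,-2.797,1.3476]}
{"k":26,"\u03b8":[-0.7169,0.7481,-0.5967],"\u03b8\u0307":[0.0146,0.0361,0.0231],"tip":[-0.1934,-0.3713,0.7301],"trq":[11.0756,-2.8901,1.377]}
{"k":27,"\u03b8":[-0.7168,0.7485,-0.5964],"\u03b8\u0307":[0.0233,0.0463,0.0203],"tip":[-0.1931,-0.3714,0.7301],"trq":[10.8522,-2.9737,1.4029]}
{"k":28,"\u03b8":[-0.7165,0.749,-0.5962],"\u03b8\u0307":[0.0308,0.0552,0.019],"tip":[-0.1928,-0.3714,0.7301],"trq":[10.6524,-3.0489,1.4259]}
{"k":29,"\u03b8":[-0.7161,0.7496,-0.5961],"\u03b8\u0307":[0.0371,0.0629,0.0184],"tip":[-0.1924,-0.3715,0.7301],"trq":[10.4734,-3.1167,1.4464]}
{"k":30,"\u03b8":[-0.7157,0.7503,-0.5959],"\u03b8\u0307":[0.0425,0.0693,0.018],"tip":[-0.1919,-0.3716,0.7301],"trq":[10.3132,-3.1778,1.4649]}
{"k":31,"\u03b8":[-0.7153,0.751,-0.5957],"\u03b8\u0307":[0.0471,0.0747,0.0178],"tip":[-0.1914,-0.3716,0.7301],"trq":[10.1695,-3.233,1.4814]}
{"k":32,"\u03b8":[-0.7148,0.7518,-0.5955],"\u03b8\u0307":[0.0509,0.0791,0.0176],"tip":[-0.1908,-0.3717,0.7301],"trq":[10.0407,-3.283,1.4963]}
{"k":33,"\u03b8":[-0.7143,0.7526,-0.5953],"\u03b8\u0307":[0.054,0.0827,0.0175],"tip":[-0.1902,-0.3718,0.7301],"trq":[9.9251,-3.3281,1.5097]}
{"k":34,"\u03b8":[-0.7137,0.7534,-0.5952],"\u03b8\u0307":[0.0565,0.0856,0.0173],"tip":[-0.1895,-0.3719,0.7301],"trq":[9.8215,-3.369,1.5218]}
{"k":35,"\u03b8":[-0.7132,0.7543,-0.595],"\u03b8\u0307":[0.0586,0.0877,0.0172],"tip":[-0.1888,-0.372,0.7301]}
{"summary": "final \u03b8 (rad): -0.7132 0.7543 -0.5950"}


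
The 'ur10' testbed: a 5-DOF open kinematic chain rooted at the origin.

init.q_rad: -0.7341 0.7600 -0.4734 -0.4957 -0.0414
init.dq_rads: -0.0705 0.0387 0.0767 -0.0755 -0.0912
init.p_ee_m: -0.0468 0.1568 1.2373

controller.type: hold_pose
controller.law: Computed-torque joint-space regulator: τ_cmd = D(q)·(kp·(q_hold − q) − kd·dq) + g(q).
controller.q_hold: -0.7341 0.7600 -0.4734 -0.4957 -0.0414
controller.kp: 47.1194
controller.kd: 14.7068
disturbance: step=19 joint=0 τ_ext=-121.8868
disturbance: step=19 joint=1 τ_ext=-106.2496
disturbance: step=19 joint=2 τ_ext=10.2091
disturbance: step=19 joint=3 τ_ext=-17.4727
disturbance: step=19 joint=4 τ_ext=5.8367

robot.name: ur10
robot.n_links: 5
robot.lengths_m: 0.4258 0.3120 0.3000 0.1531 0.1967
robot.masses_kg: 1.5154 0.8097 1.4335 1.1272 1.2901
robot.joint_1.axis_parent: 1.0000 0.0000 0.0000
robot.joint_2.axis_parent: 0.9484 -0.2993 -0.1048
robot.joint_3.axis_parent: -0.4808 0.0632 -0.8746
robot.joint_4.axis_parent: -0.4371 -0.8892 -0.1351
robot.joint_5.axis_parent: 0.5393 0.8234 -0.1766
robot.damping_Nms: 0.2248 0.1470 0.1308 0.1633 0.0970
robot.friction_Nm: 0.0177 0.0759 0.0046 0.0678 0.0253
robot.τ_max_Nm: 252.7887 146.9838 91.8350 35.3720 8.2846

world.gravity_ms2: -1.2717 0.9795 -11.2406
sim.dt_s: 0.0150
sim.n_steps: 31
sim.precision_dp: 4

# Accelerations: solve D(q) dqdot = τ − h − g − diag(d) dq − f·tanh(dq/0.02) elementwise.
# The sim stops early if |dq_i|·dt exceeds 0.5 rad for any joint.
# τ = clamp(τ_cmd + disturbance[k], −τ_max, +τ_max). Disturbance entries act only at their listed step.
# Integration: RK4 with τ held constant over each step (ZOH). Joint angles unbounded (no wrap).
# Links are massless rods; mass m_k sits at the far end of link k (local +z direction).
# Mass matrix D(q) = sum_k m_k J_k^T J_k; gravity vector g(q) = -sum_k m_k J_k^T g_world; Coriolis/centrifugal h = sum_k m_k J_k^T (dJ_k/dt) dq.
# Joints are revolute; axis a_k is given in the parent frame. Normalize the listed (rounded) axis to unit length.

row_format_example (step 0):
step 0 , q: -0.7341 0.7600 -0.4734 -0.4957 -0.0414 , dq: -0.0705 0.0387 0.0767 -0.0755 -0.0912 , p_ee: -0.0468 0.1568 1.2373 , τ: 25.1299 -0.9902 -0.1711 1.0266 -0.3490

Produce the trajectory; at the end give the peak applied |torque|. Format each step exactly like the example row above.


step 1 , q: -0.7350 0.7604 -0.4729 -0.4961 -0.0418 , dq: -0.0544 0.0229 0.0305 -0.0249 -0.0330 , p_ee: -0.0469 0.1577 1.2371 , τ: 24.3932 -1.3665 -0.0933 1.0147 -0.3517
step 2 , q: -0.7358 0.7607 -0.4727 -0.4960 -0.0417 , dq: -0.0408 0.0149 0.0180 -0.0154 -0.0249 , p_ee: -0.0470 0.1584 1.2369 , τ: 23.7764 -1.6865 -0.0294 1.0075 -0.3533
step 3 , q: -0.7363 0.7608 -0.4727 -0.4959 -0.0416 , dq: -0.0298 0.0099 0.0136 -0.0141 -0.0250 , p_ee: -0.0471 0.1589 1.2368 , τ: 23.2602 -1.9581 0.0239 1.0018 -0.3545
step 4 , q: -0.7367 0.7609 -0.4728 -0.4957 -0.0415 , dq: -0.0210 0.0066 0.0124 -0.0150 -0.0265 , p_ee: -0.0471 0.1593 1.2368 , τ: 22.8288 -2.1882 0.0684 0.9971 -0.3555
step 5 , q: -0.7369 0.7609 -0.4728 -0.4956 -0.0414 , dq: -0.0140 0.0044 0.0123 -0.0163 -0.0276 , p_ee: -0.0471 0.1596 1.2367 , τ: 22.4686 -2.3828 0.1057 0.9930 -0.3564
step 6 , q: -0.7371 0.7609 -0.4728 -0.4955 -0.0414 , dq: -0.0086 0.0030 0.0126 -0.0175 -0.0282 , p_ee: -0.0472 0.1598 1.2367 , τ: 22.1684 -2.5469 0.1368 0.9896 -0.3572
step 7 , q: -0.7372 0.7609 -0.4729 -0.4954 -0.0413 , dq: -0.0044 0.0021 0.0128 -0.0185 -0.0284 , p_ee: -0.0472 0.1599 1.2367 , τ: 21.9185 -2.6850 0.1628 0.9866 -0.3579
step 8 , q: -0.7373 0.7609 -0.4729 -0.4954 -0.0412 , dq: -0.0011 0.0015 0.0129 -0.0192 -0.0284 , p_ee: -0.0472 0.1599 1.2367 , τ: 21.7108 -2.8008 0.1846 0.9841 -0.3586
step 9 , q: -0.7373 0.7609 -0.4730 -0.4953 -0.0412 , dq: 0.0015 0.0012 0.0130 -0.0197 -0.0283 , p_ee: -0.0472 0.1600 1.2367 , τ: 21.5382 -2.8978 0.2027 0.9819 -0.3591
step 10 , q: -0.7372 0.7609 -0.4730 -0.4952 -0.0411 , dq: 0.0034 0.0010 0.0129 -0.0201 -0.0281 , p_ee: -0.0472 0.1599 1.2367 , τ: 21.3949 -2.9789 0.2179 0.9801 -0.3596
step 11 , q: -0.7372 0.7608 -0.4730 -0.4952 -0.0410 , dq: 0.0048 0.0009 0.0128 -0.0204 -0.0279 , p_ee: -0.0472 0.1599 1.2367 , τ: 21.2762 -3.0465 0.2304 0.9786 -0.3600
step 12 , q: -0.7371 0.7608 -0.4731 -0.4951 -0.0409 , dq: 0.0059 0.0008 0.0127 -0.0206 -0.0277 , p_ee: -0.0472 0.1598 1.2367 , τ: 21.1778 -3.1027 0.2409 0.9773 -0.3604
step 13 , q: -0.7370 0.7608 -0.4731 -0.4951 -0.0409 , dq: 0.0066 0.0008 0.0126 -0.0207 -0.0276 , p_ee: -0.0471 0.1597 1.2367 , τ: 21.0963 -3.1493 0.2495 0.9763 -0.3607
step 14 , q: -0.7369 0.7607 -0.4732 -0.4950 -0.0408 , dq: 0.0072 0.0009 0.0125 -0.0209 -0.0275 , p_ee: -0.0471 0.1596 1.2368 , τ: 21.0291 -3.1880 0.2567 0.9754 -0.3610
step 15 , q: -0.7368 0.7607 -0.4732 -0.4950 -0.0407 , dq: 0.0075 0.0009 0.0124 -0.0209 -0.0275 , p_ee: -0.0471 0.1595 1.2368 , τ: 20.9737 -3.2199 0.2626 0.9747 -0.3613
step 16 , q: -0.7367 0.7607 -0.4732 -0.4949 -0.0406 , dq: 0.0077 0.0010 0.0124 -0.0210 -0.0275 , p_ee: -0.0471 0.1594 1.2368 , τ: 20.9281 -3.2461 0.2675 0.9741 -0.3615
step 17 , q: -0.7366 0.7607 -0.4733 -0.4949 -0.0405 , dq: 0.0077 0.0010 0.0123 -0.0211 -0.0275 , p_ee: -0.0471 0.1593 1.2368 , τ: 20.8906 -3.2677 0.2715 0.9736 -0.3617
step 18 , q: -0.7365 0.7606 -0.4733 -0.4949 -0.0404 , dq: 0.0077 0.0011 0.0123 -0.0211 -0.0275 , p_ee: -0.0471 0.1592 1.2368 , τ: 20.8600 -3.2853 0.2748 0.9732 -0.3620
step 19 , q: -0.7364 0.7606 -0.4734 -0.4948 -0.0404 , dq: 0.0076 0.0011 0.0123 -0.0211 -0.0276 , p_ee: -0.0471 0.1590 1.2368 , τ: -101.0518 -109.5492 10.4865 -16.4999 5.4745
step 20 , q: -0.7353 0.7547 -0.4741 -0.5068 -0.0549 , dq: 0.1375 -0.7919 -0.1218 -1.5150 -1.8118 , p_ee: -0.0442 0.1633 1.2375 , τ: 48.5200 20.8603 -2.0367 4.9295 -1.7082
step 21 , q: -0.7335 0.7438 -0.4775 -0.5233 -0.0735 , dq: 0.1069 -0.6599 -0.2952 -0.7396 -0.7510 , p_ee: -0.0392 0.1708 1.2385 , τ: 43.8879 16.8725 -1.6342 4.2664 -1.5122
step 22 , q: -0.7321 0.7349 -0.4821 -0.5312 -0.0805 , dq: 0.0819 -0.5212 -0.3052 -0.3392 -0.2194 , p_ee: -0.0351 0.1766 1.2393 , τ: 40.0048 13.5308 -1.3102 3.7257 -1.3361
step 23 , q: -0.7310 0.7280 -0.4863 -0.5345 -0.0816 , dq: 0.0617 -0.3945 -0.2547 -0.1352 0.0282 , p_ee: -0.0321 0.1809 1.2398 , τ: 36.7493 10.7309 -1.0466 3.2770 -1.1803
step 24 , q: -0.7302 0.7229 -0.4896 -0.5360 -0.0808 , dq: 0.0457 -0.2839 -0.1816 -0.0637 0.0715 , p_ee: -0.0298 0.1840 1.2403 , τ: 34.0197 8.3843 -0.8294 2.9005 -1.0374
step 25 , q: -0.7296 0.7194 -0.4919 -0.5366 -0.0796 , dq: 0.0323 -0.1928 -0.1216 -0.0207 0.0813 , p_ee: -0.0283 0.1862 1.2406 , τ: 31.7317 6.4175 -0.6491 2.5846 -0.9162
step 26 , q: -0.7292 0.7170 -0.4933 -0.5368 -0.0785 , dq: 0.0216 -0.1162 -0.0586 -0.0173 0.0457 , p_ee: -0.0273 0.1876 1.2407 , τ: 29.8147 4.7693 -0.4984 2.3253 -0.8139
step 27 , q: -0.7289 0.7157 -0.4939 -0.5369 -0.0779 , dq: 0.0129 -0.0547 -0.0103 -0.0171 0.0132 , p_ee: -0.0267 0.1883 1.2409 , τ: 28.2093 3.3881 -0.3716 2.1096 -0.7284
step 28 , q: -0.7288 0.7152 -0.4940 -0.5368 -0.0773 , dq: 0.0055 -0.0076 0.0173 -0.0000 0.0148 , p_ee: -0.0265 0.1886 1.2409 , τ: 26.8660 2.2332 -0.2641 1.9306 -0.6601
step 29 , q: -0.7288 0.7154 -0.4936 -0.5368 -0.0773 , dq: 0.0008 0.0245 0.0221 0.0243 0.0222 , p_ee: -0.0266 0.1884 1.2409 , τ: 25.7430 1.2881 -0.1722 1.7834 -0.6031
step 30 , q: -0.7288 0.7160 -0.4931 -0.5365 -0.0773 , dq: -0.0023 0.0478 0.0241 0.0461 0.0324 , p_ee: -0.0269 0.1880 1.2409 , τ: 24.8063 0.5074 -0.0952 1.6619 -0.5565
step 31 , q: -0.7288 0.7169 -0.4924 -0.5362 -0.0774 , dq: -0.0042 0.0668 0.0332 0.0489 0.0210 , p_ee: -0.0273 0.1873 1.2409
max |τ| (N·m): 109.5492


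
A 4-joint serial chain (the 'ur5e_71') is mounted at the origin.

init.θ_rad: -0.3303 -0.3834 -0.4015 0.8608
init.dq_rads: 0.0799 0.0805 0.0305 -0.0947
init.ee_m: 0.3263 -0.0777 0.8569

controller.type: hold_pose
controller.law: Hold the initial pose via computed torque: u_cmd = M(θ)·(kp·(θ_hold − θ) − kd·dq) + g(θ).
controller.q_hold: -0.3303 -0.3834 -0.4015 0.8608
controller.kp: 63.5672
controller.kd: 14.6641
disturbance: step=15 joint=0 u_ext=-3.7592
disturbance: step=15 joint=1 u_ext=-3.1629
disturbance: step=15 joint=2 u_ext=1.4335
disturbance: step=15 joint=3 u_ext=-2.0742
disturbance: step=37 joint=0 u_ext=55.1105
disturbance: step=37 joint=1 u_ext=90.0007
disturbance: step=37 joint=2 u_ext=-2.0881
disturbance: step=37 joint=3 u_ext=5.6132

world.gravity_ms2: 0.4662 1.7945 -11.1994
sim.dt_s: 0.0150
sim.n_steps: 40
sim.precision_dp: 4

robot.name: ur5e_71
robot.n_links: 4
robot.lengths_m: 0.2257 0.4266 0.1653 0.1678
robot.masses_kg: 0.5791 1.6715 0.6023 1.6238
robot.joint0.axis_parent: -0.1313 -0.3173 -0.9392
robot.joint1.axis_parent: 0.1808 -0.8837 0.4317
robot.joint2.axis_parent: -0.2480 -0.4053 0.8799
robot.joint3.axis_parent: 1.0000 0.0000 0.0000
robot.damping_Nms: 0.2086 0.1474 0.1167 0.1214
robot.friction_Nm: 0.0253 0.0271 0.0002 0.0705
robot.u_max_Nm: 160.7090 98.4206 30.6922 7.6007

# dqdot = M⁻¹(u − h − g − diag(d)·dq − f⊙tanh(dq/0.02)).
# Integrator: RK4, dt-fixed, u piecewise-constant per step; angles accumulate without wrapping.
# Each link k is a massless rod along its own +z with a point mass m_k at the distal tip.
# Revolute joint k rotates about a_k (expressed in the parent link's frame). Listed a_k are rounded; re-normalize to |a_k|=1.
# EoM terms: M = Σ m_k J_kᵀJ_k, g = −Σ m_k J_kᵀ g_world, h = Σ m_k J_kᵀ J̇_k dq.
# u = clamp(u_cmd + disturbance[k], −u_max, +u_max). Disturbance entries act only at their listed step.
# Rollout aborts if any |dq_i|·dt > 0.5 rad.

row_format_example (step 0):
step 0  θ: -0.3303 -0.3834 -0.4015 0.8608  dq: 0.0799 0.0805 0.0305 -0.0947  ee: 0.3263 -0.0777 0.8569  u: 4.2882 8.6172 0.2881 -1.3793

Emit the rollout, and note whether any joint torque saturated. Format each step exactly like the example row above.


step 1  θ: -0.3294 -0.3822 -0.4008 0.8600  dq: 0.0349 0.0759 0.0518 -0.0194  ee: 0.3255 -0.0780 0.8573  u: 4.4487 8.8657 0.2846 -1.3820
step 2  θ: -0.3291 -0.3812 -0.4001 0.8599  dq: 0.0100 0.0666 0.0168 -0.0085  ee: 0.3249 -0.0782 0.8576  u: 4.5852 9.0805 0.2814 -1.3726
step 3  θ: -0.3289 -0.3803 -0.3997 0.8599  dq: 0.0061 0.0495 0.0055 -0.0056  ee: 0.3245 -0.0783 0.8578  u: 4.7012 9.2664 0.2778 -1.3618
step 4  θ: -0.3288 -0.3798 -0.3994 0.8600  dq: 0.0053 0.0342 -0.0016 -0.0052  ee: 0.3241 -0.0785 0.8580  u: 4.8011 9.4270 0.2743 -1.3513
step 5  θ: -0.3286 -0.3794 -0.3992 0.8600  dq: 0.0030 0.0226 -0.0082 -0.0051  ee: 0.3239 -0.0786 0.8580  u: 4.8872 9.5647 0.2710 -1.3418
step 6  θ: -0.3285 -0.3792 -0.3990 0.8601  dq: -0.0006 0.0143 -0.0150 -0.0050  ee: 0.3238 -0.0786 0.8581  u: 4.9606 9.6818 0.2679 -1.3334
step 7  θ: -0.3284 -0.3791 -0.3989 0.8601  dq: -0.0041 0.0082 -0.0201 -0.0050  ee: 0.3237 -0.0787 0.8581  u: 5.0228 9.7807 0.2651 -1.3260
step 8  θ: -0.3284 -0.3791 -0.3989 0.8602  dq: -0.0068 0.0034 -0.0232 -0.0049  ee: 0.3237 -0.0787 0.8581  u: 5.0751 9.8641 0.2625 -1.3195
step 9  θ: -0.3283 -0.3791 -0.3989 0.8602  dq: -0.0090 -0.0003 -0.0250 -0.0049  ee: 0.3237 -0.0787 0.8581  u: 5.1191 9.9342 0.2602 -1.3138
step 10  θ: -0.3284 -0.3792 -0.3989 0.8603  dq: -0.0106 -0.0031 -0.0259 -0.0049  ee: 0.3237 -0.0787 0.8581  u: 5.1560 9.9929 0.2581 -1.3089
step 11  θ: -0.3284 -0.3794 -0.3989 0.8603  dq: -0.0118 -0.0052 -0.0261 -0.0049  ee: 0.3238 -0.0786 0.8580  u: 5.1868 10.0421 0.2562 -1.3046
step 12  θ: -0.3285 -0.3795 -0.3990 0.8604  dq: -0.0126 -0.0067 -0.0259 -0.0049  ee: 0.3239 -0.0786 0.8580  u: 5.2124 10.0831 0.2547 -1.3010
step 13  θ: -0.3285 -0.3797 -0.3990 0.8604  dq: -0.0131 -0.0077 -0.0256 -0.0049  ee: 0.3240 -0.0786 0.8580  u: 5.2337 10.1173 0.2533 -1.2979
step 14  θ: -0.3286 -0.3799 -0.3991 0.8605  dq: -0.0133 -0.0083 -0.0252 -0.0050  ee: 0.3241 -0.0785 0.8579  u: 5.2512 10.1457 0.2521 -1.2953
step 15  θ: -0.3287 -0.3801 -0.3991 0.8605  dq: -0.0135 -0.0086 -0.0248 -0.0050  ee: 0.3243 -0.0785 0.8578  u: 1.5064 7.0062 1.6847 -3.3673
step 16  θ: -0.3296 -0.3799 -0.3887 0.8602  dq: -0.1491 0.0674 1.2636 -0.0758  ee: 0.3248 -0.0776 0.8580  u: 6.1231 10.9246 -0.0510 -0.8357
step 17  θ: -0.3324 -0.3786 -0.3749 0.8586  dq: -0.1943 0.0898 0.6519 -0.1145  ee: 0.3257 -0.0762 0.8583  u: 5.9777 10.8520 0.0343 -0.9411
step 18  θ: -0.3350 -0.3774 -0.3672 0.8571  dq: -0.1462 0.0597 0.4055 -0.0872  ee: 0.3263 -0.0753 0.8586  u: 5.8540 10.7827 0.0945 -1.0270
step 19  θ: -0.3367 -0.3768 -0.3620 0.8561  dq: -0.0883 0.0252 0.2847 -0.0438  ee: 0.3269 -0.0746 0.8587  u: 5.7513 10.7185 0.1393 -1.0980
step 20  θ: -0.3377 -0.3766 -0.3584 0.8557  dq: -0.0471 0.0021 0.1895 -0.0129  ee: 0.3272 -0.0742 0.8587  u: 5.6665 10.6581 0.1733 -1.1535
step 21  θ: -0.3382 -0.3767 -0.3562 0.8556  dq: -0.0242 -0.0085 0.0857 -0.0094  ee: 0.3275 -0.0739 0.8587  u: 5.5966 10.6003 0.1985 -1.1911
step 22  θ: -0.3385 -0.3768 -0.3553 0.8556  dq: -0.0136 -0.0115 0.0064 -0.0064  ee: 0.3277 -0.0737 0.8586  u: 5.5402 10.5475 0.2168 -1.2190
step 23  θ: -0.3385 -0.3771 -0.3553 0.8556  dq: -0.0081 -0.0118 -0.0477 -0.0021  ee: 0.3278 -0.0737 0.8586  u: 5.4949 10.5010 0.2298 -1.2400
step 24  θ: -0.3385 -0.3773 -0.3560 0.8557  dq: -0.0028 -0.0121 -0.0831 0.0003  ee: 0.3279 -0.0737 0.8585  u: 5.4580 10.4605 0.2391 -1.2550
step 25  θ: -0.3384 -0.3776 -0.3572 0.8558  dq: 0.0011 -0.0118 -0.1059 0.0017  ee: 0.3280 -0.0738 0.8584  u: 5.4279 10.4252 0.2457 -1.2658
step 26  θ: -0.3383 -0.3778 -0.3587 0.8560  dq: 0.0037 -0.0111 -0.1202 0.0026  ee: 0.3280 -0.0738 0.8584  u: 5.4033 10.3947 0.2503 -1.2736
step 27  θ: -0.3382 -0.3780 -0.3603 0.8561  dq: 0.0056 -0.0103 -0.1284 0.0031  ee: 0.3280 -0.0740 0.8583  u: 5.3832 10.3685 0.2535 -1.2792
step 28  θ: -0.3381 -0.3781 -0.3621 0.8562  dq: 0.0068 -0.0093 -0.1323 0.0034  ee: 0.3280 -0.0741 0.8582  u: 5.3667 10.3459 0.2557 -1.2831
step 29  θ: -0.3379 -0.3783 -0.3639 0.8563  dq: 0.0076 -0.0084 -0.1334 0.0035  ee: 0.3279 -0.0742 0.8582  u: 5.3531 10.3267 0.2572 -1.2860
step 30  θ: -0.3377 -0.3785 -0.3658 0.8564  dq: 0.0081 -0.0076 -0.1325 0.0034  ee: 0.3279 -0.0744 0.8581  u: 5.3420 10.3103 0.2582 -1.2879
step 31  θ: -0.3376 -0.3786 -0.3676 0.8566  dq: 0.0082 -0.0068 -0.1303 0.0033  ee: 0.3278 -0.0745 0.8581  u: 5.3329 10.2964 0.2588 -1.2893
step 32  θ: -0.3374 -0.3787 -0.3693 0.8567  dq: 0.0082 -0.0060 -0.1273 0.0031  ee: 0.3278 -0.0746 0.8580  u: 5.3254 10.2847 0.2591 -1.2902
step 33  θ: -0.3372 -0.3788 -0.3710 0.8568  dq: 0.0080 -0.0054 -0.1238 0.0028  ee: 0.3277 -0.0748 0.8580  u: 5.3194 10.2748 0.2592 -1.2907
step 34  θ: -0.3371 -0.3790 -0.3727 0.8569  dq: 0.0077 -0.0048 -0.1200 0.0026  ee: 0.3277 -0.0749 0.8579  u: 5.3144 10.2666 0.2592 -1.2910
step 35  θ: -0.3369 -0.3791 -0.3743 0.8570  dq: 0.0074 -0.0042 -0.1160 0.0023  ee: 0.3276 -0.0750 0.8579  u: 5.3105 10.2597 0.2591 -1.2911
step 36  θ: -0.3367 -0.3792 -0.3758 0.8571  dq: 0.0069 -0.0037 -0.1120 0.0020  ee: 0.3275 -0.0752 0.8579  u: 5.3073 10.2539 0.2589 -1.2911
step 37  θ: -0.3366 -0.3793 -0.3772 0.8572  dq: 0.0065 -0.0033 -0.1080 0.0017  ee: 0.3275 -0.0753 0.8578  u: 60.4153 98.4206 -1.8295 4.3223
step 38  θ: -0.3283 -0.3730 -0.3711 0.8528  dq: 1.0043 0.8857 0.7050 -0.6179  ee: 0.3222 -0.0772 0.8605  u: -7.2724 -9.9238 0.7451 -2.5898
step 39  θ: -0.3169 -0.3601 -0.3657 0.8444  dq: 0.5637 0.8040 0.1483 -0.4847  ee: 0.3128 -0.0806 0.8653  u: -5.3444 -6.9231 0.6693 -2.4032
step 40  θ: -0.3102 -0.3492 -0.3645 0.8384  dq: 0.3381 0.6534 0.0347 -0.3113  ee: 0.3057 -0.0832 0.8687
any joint saturated: yes


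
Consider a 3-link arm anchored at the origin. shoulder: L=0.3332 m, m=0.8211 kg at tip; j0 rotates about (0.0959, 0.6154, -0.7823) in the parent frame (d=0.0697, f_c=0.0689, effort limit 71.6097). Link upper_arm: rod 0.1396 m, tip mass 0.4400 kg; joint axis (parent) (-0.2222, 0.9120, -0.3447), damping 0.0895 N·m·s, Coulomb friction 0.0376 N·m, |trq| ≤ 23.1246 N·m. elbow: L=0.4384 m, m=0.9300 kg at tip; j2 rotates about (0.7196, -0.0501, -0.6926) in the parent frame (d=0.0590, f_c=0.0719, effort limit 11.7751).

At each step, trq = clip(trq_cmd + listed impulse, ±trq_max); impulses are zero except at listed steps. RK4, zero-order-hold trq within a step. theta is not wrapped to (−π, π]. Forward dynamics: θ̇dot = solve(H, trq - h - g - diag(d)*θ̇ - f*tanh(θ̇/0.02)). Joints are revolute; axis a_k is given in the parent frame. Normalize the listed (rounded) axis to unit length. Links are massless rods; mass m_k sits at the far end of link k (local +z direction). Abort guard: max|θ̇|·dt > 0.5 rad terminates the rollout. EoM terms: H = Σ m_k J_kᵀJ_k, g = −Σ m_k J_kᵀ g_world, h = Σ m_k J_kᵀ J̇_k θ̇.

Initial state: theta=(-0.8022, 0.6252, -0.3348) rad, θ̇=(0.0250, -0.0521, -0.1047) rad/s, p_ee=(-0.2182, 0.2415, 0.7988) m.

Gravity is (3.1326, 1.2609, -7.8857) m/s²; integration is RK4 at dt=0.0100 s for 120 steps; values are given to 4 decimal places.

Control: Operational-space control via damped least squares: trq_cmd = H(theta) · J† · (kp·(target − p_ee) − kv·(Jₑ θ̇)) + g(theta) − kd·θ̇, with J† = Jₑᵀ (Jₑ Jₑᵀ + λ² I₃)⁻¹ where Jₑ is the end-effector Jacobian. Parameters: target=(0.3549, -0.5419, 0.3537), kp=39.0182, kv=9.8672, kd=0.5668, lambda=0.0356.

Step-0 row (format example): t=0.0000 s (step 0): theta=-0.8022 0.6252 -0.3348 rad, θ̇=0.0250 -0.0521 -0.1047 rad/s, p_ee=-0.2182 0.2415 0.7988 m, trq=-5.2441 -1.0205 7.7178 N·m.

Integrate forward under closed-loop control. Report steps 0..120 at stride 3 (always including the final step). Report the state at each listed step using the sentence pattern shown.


t=0.0300 s (step 3): theta=-0.8767 0.7117 -0.2252 rad, θ̇=-3.7691 4.4521 5.7521 rad/s, p_ee=-0.2125 0.2331 0.7960 m, trq=-1.2469 -3.2543 3.2885 N·m.
t=0.0600 s (step 6): theta=-0.9894 0.8501 -0.0426 rad, θ̇=-3.5585 4.5922 6.1688 rad/s, p_ee=-0.2026 0.2152 0.7903 m, trq=1.2442 -2.4868 2.5985 N·m.
t=0.0900 s (step 9): theta=-1.0850 0.9826 0.1381 rad, θ̇=-2.8039 4.2469 5.8672 rad/s, p_ee=-0.1914 0.1933 0.7846 m, trq=2.2252 -1.8114 2.2067 N·m.
t=0.1200 s (step 12): theta=-1.1573 1.1054 0.3094 rad, θ̇=-2.0195 3.9526 5.5632 rad/s, p_ee=-0.1784 0.1696 0.7799 m, trq=2.4809 -1.4406 1.7378 N·m.
t=0.1500 s (step 15): theta=-1.2061 1.2200 0.4719 rad, θ̇=-1.2292 3.6869 5.2772 rad/s, p_ee=-0.1635 0.1457 0.7765 m, trq=2.4453 -1.2382 1.2529 N·m.
t=0.1800 s (step 18): theta=-1.2309 1.3260 0.6255 rad, θ̇=-0.4209 3.3676 4.9520 rad/s, p_ee=-0.1466 0.1228 0.7745 m, trq=2.3370 -1.0924 0.8268 N·m.
t=0.2100 s (step 21): theta=-1.2314 1.4209 0.7681 rad, θ̇=0.3770 2.9539 4.5481 rad/s, p_ee=-0.1280 0.1020 0.7737 m, trq=2.3072 -0.9556 0.5045 N·m.
t=0.2400 s (step 24): theta=-1.2085 1.5015 0.8966 rad, θ̇=1.1377 2.3921 3.9992 rad/s, p_ee=-0.1075 0.0843 0.7743 m, trq=2.4143 -0.7948 0.3379 N·m.
t=0.2700 s (step 27): theta=-1.1639 1.5638 1.0073 rad, θ̇=1.8175 1.7676 3.3814 rad/s, p_ee=-0.0844 0.0697 0.7760 m, trq=2.6256 -0.6750 0.2992 N·m.
t=0.3000 s (step 30): theta=-1.1002 1.6082 1.1003 rad, θ̇=2.4186 1.2055 2.8368 rad/s, p_ee=-0.0576 0.0573 0.7787 m, trq=2.8549 -0.6654 0.3214 N·m.
t=0.3300 s (step 33): theta=-1.0191 1.6371 1.1790 rad, θ̇=2.9909 0.7346 2.4352 rad/s, p_ee=-0.0263 0.0454 0.7817 m, trq=2.9670 -0.7747 0.3699 N·m.
t=0.3600 s (step 36): theta=-0.9207 1.6528 1.2475 rad, θ̇=3.5656 0.3237 2.1585 rad/s, p_ee=0.0099 0.0321 0.7844 m, trq=2.8079 -0.9907 0.4547 N·m.
t=0.3900 s (step 39): theta=-0.8053 1.6567 1.3089 rad, θ̇=4.1204 -0.0336 1.9631 rad/s, p_ee=0.0510 0.0157 0.7859 m, trq=2.1969 -1.3275 0.5961 N·m.
t=0.4200 s (step 42): theta=-0.6747 1.6509 1.3643 rad, θ̇=4.5641 -0.3498 1.7103 rad/s, p_ee=0.0960 -0.0049 0.7851 m, trq=1.0052 -1.7831 0.8592 N·m.
t=0.4500 s (step 45): theta=-0.5339 1.6364 1.4099 rad, θ̇=4.7856 -0.5877 1.3230 rad/s, p_ee=0.1433 -0.0303 0.7810 m, trq=-0.5941 -2.2843 1.2472 N·m.
t=0.4800 s (step 48): theta=-0.3904 1.6173 1.4429 rad, θ̇=4.7514 -0.6550 0.8883 rad/s, p_ee=0.1907 -0.0600 0.7726 m, trq=-2.0531 -2.7683 1.6593 N·m.
t=0.5100 s (step 51): theta=-0.2507 1.5987 1.4636 rad, θ̇=4.5432 -0.5601 0.5191 rad/s, p_ee=0.2362 -0.0930 0.7595 m, trq=-3.0793 -3.1913 2.0088 N·m.
t=0.5400 s (step 54): theta=-0.1186 1.5845 1.4749 rad, θ̇=4.2583 -0.3789 0.2538 rad/s, p_ee=0.2783 -0.1282 0.7418 m, trq=-3.7558 -3.5448 2.2789 N·m.
t=0.5700 s (step 57): theta=0.0045 1.5761 1.4796 rad, θ̇=3.9488 -0.1795 0.0699 rad/s, p_ee=0.3159 -0.1648 0.7203 m, trq=-4.2358 -3.8342 2.4912 N·m.
t=0.6000 s (step 60): theta=0.1184 1.5737 1.4801 rad, θ̇=3.6511 0.0257 -0.0011 rad/s, p_ee=0.3484 -0.2021 0.6957 m, trq=-4.6077 -4.0747 2.6210 N·m.
t=0.6300 s (step 63): theta=0.2236 1.5767 1.4793 rad, θ̇=3.3647 0.1727 -0.0445 rad/s, p_ee=0.3754 -0.2391 0.6690 m, trq=-4.9231 -4.2341 2.7074 N·m.
t=0.6600 s (step 66): theta=0.3200 1.5835 1.4768 rad, θ̇=3.0600 0.2731 -0.1204 rad/s, p_ee=0.3970 -0.2752 0.6412 m, trq=-5.1459 -4.3426 2.7985 N·m.
t=0.6900 s (step 69): theta=0.4072 1.5929 1.4723 rad, θ̇=2.7576 0.3494 -0.1797 rad/s, p_ee=0.4134 -0.3097 0.6131 m, trq=-5.2646 -4.4079 2.8616 N·m.
t=0.7200 s (step 72): theta=0.4856 1.6042 1.4663 rad, θ̇=2.4692 0.4014 -0.2163 rad/s, p_ee=0.4251 -0.3422 0.5853 m, trq=-5.2971 -4.4299 2.8908 N·m.
t=0.7500 s (step 75): theta=0.5556 1.6167 1.4595 rad, θ̇=2.1997 0.4300 -0.2337 rad/s, p_ee=0.4328 -0.3721 0.5586 m, trq=-5.2583 -4.4115 2.8878 N·m.
t=0.7800 s (step 78): theta=0.6178 1.6298 1.4525 rad, θ̇=1.9514 0.4386 -0.2352 rad/s, p_ee=0.4372 -0.3994 0.5333 m, trq=-5.1613 -4.3578 2.8562 N·m.
t=0.8100 s (step 81): theta=0.6729 1.6429 1.4456 rad, θ̇=1.7253 0.4315 -0.2241 rad/s, p_ee=0.4389 -0.4238 0.5099 m, trq=-5.0187 -4.2754 2.8004 N·m.
t=0.8400 s (step 84): theta=0.7215 1.6556 1.4392 rad, θ̇=1.5210 0.4132 -0.2034 rad/s, p_ee=0.4386 -0.4456 0.4886 m, trq=-4.8425 -4.1715 2.7255 N·m.
t=0.8700 s (step 87): theta=0.7644 1.6676 1.4335 rad, θ̇=1.3377 0.3872 -0.1761 rad/s, p_ee=0.4369 -0.4647 0.4693 m, trq=-4.6440 -4.0529 2.6367 N·m.
t=0.9000 s (step 90): theta=0.8020 1.6788 1.4286 rad, θ̇=1.1742 0.3566 -0.1449 rad/s, p_ee=0.4342 -0.4813 0.4522 m, trq=-4.4331 -3.9257 2.5389 N·m.
t=0.9300 s (step 93): theta=0.8350 1.6890 1.4248 rad, θ̇=1.0292 0.3239 -0.1118 rad/s, p_ee=0.4308 -0.4958 0.4370 m, trq=-4.2185 -3.7952 2.4364 N·m.
t=0.9600 s (step 96): theta=0.8639 1.6983 1.4220 rad, θ̇=0.9012 0.2907 -0.0787 rad/s, p_ee=0.4272 -0.5083 0.4238 m, trq=-4.0068 -3.6658 2.3329 N·m.
t=0.9900 s (step 99): theta=0.8893 1.7065 1.4201 rad, θ̇=0.7883 0.2580 -0.0478 rad/s, p_ee=0.4235 -0.5189 0.4124 m, trq=-3.8034 -3.5407 2.2317 N·m.
t=1.0200 s (step 102): theta=0.9114 1.7137 1.4190 rad, θ̇=0.6876 0.2231 -0.0267 rad/s, p_ee=0.4199 -0.5281 0.4026 m, trq=-3.6123 -3.4208 2.1396 N·m.
t=1.0500 s (step 105): theta=0.9306 1.7199 1.4184 rad, θ̇=0.5961 0.1852 -0.0207 rad/s, p_ee=0.4164 -0.5359 0.3942 m, trq=-3.4353 -3.3076 2.0622 N·m.
t=1.0800 s (step 108): theta=0.9473 1.7250 1.4180 rad, θ̇=0.5123 0.1467 -0.0280 rad/s, p_ee=0.4133 -0.5425 0.3870 m, trq=-3.2729 -3.2039 1.9999 N·m.
t=1.1100 s (step 111): theta=0.9617 1.7293 1.4177 rad, θ̇=0.4414 0.1198 -0.0221 rad/s, p_ee=0.4104 -0.5482 0.3810 m, trq=-3.1246 -3.1144 1.9356 N·m.
t=1.1400 s (step 114): theta=0.9741 1.7328 1.4176 rad, θ̇=0.3814 0.0991 -0.0107 rad/s, p_ee=0.4078 -0.5530 0.3759 m, trq=-2.9919 -3.0357 1.8736 N·m.
t=1.1700 s (step 117): theta=0.9848 1.7357 1.4178 rad, θ̇=0.3293 0.0783 -0.0045 rad/s, p_ee=0.4055 -0.5571 0.3716 m, trq=-2.8751 -2.9643 1.8201 N·m.
t=1.2000 s (step 120): theta=0.9940 1.7378 1.4179 rad, θ̇=0.2866 0.0667 0.0124 rad/s, p_ee=0.4035 -0.5605 0.3680 m.
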